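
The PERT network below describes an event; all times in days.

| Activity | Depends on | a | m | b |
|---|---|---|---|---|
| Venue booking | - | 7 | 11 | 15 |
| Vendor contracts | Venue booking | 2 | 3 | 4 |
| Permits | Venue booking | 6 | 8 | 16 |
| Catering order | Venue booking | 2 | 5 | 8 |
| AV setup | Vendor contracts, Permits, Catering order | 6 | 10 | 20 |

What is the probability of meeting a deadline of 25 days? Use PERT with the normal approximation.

0.029

te_Venue booking = (7 + 4·11 + 15)/6 = 66/6 = 11; σ²_Venue booking = ((15−7)/6)² = 1.778
te_Vendor contracts = (2 + 4·3 + 4)/6 = 18/6 = 3; σ²_Vendor contracts = ((4−2)/6)² = 0.111
te_Permits = (6 + 4·8 + 16)/6 = 54/6 = 9; σ²_Permits = ((16−6)/6)² = 2.778
te_Catering order = (2 + 4·5 + 8)/6 = 30/6 = 5; σ²_Catering order = ((8−2)/6)² = 1.000
te_AV setup = (6 + 4·10 + 20)/6 = 66/6 = 11; σ²_AV setup = ((20−6)/6)² = 5.444

Forward pass:
ES_Venue booking = 0; EF_Venue booking = 11
ES_Vendor contracts = 11; EF_Vendor contracts = 11+3 = 14
ES_Permits = 11; EF_Permits = 11+9 = 20
ES_Catering order = 11; EF_Catering order = 11+5 = 16
ES_AV setup = max(EF_Vendor contracts=14, EF_Permits=20, EF_Catering order=16) = 20; EF_AV setup = 20+11 = 31
Expected project duration μ = 31 days. Critical path: Venue booking → Permits → AV setup.

Variance along critical path = 1.778 + 2.778 + 5.444 = 10.000; σ = √10.000 = 3.162 days.
Z = (25 − 31) / 3.162 = -1.897
P(T ≤ 25) = Φ(-1.897) ≈ 0.029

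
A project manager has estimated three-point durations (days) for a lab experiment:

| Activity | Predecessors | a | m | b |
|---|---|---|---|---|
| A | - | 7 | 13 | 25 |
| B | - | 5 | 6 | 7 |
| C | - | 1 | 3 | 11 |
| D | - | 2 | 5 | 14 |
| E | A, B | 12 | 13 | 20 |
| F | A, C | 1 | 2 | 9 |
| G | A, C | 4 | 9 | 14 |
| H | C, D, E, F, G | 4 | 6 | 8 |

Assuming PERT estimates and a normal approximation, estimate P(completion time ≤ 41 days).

0.982

te_A = (7 + 4·13 + 25)/6 = 84/6 = 14; σ²_A = ((25−7)/6)² = 9.000
te_B = (5 + 4·6 + 7)/6 = 36/6 = 6; σ²_B = ((7−5)/6)² = 0.111
te_C = (1 + 4·3 + 11)/6 = 24/6 = 4; σ²_C = ((11−1)/6)² = 2.778
te_D = (2 + 4·5 + 14)/6 = 36/6 = 6; σ²_D = ((14−2)/6)² = 4.000
te_E = (12 + 4·13 + 20)/6 = 84/6 = 14; σ²_E = ((20−12)/6)² = 1.778
te_F = (1 + 4·2 + 9)/6 = 18/6 = 3; σ²_F = ((9−1)/6)² = 1.778
te_G = (4 + 4·9 + 14)/6 = 54/6 = 9; σ²_G = ((14−4)/6)² = 2.778
te_H = (4 + 4·6 + 8)/6 = 36/6 = 6; σ²_H = ((8−4)/6)² = 0.444

Forward pass:
ES_A = 0; EF_A = 14
ES_B = 0; EF_B = 6
ES_C = 0; EF_C = 4
ES_D = 0; EF_D = 6
ES_E = max(EF_A=14, EF_B=6) = 14; EF_E = 14+14 = 28
ES_F = max(EF_A=14, EF_C=4) = 14; EF_F = 14+3 = 17
ES_G = max(EF_A=14, EF_C=4) = 14; EF_G = 14+9 = 23
ES_H = max(EF_C=4, EF_D=6, EF_E=28, EF_F=17, EF_G=23) = 28; EF_H = 28+6 = 34
Expected project duration μ = 34 days. Critical path: A → E → H.

Variance along critical path = 9.000 + 1.778 + 0.444 = 11.222; σ = √11.222 = 3.350 days.
Z = (41 − 34) / 3.350 = 2.090
P(T ≤ 41) = Φ(2.090) ≈ 0.982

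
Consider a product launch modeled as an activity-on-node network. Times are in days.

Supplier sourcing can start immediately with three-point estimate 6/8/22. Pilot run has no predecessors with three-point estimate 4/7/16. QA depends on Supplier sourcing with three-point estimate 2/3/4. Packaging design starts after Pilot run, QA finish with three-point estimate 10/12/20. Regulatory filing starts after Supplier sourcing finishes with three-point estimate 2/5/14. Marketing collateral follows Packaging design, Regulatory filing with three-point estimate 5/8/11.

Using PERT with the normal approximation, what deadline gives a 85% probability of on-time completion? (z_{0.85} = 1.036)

te_Supplier sourcing = (6 + 4·8 + 22)/6 = 60/6 = 10; σ²_Supplier sourcing = ((22−6)/6)² = 7.111
te_Pilot run = (4 + 4·7 + 16)/6 = 48/6 = 8; σ²_Pilot run = ((16−4)/6)² = 4.000
te_QA = (2 + 4·3 + 4)/6 = 18/6 = 3; σ²_QA = ((4−2)/6)² = 0.111
te_Packaging design = (10 + 4·12 + 20)/6 = 78/6 = 13; σ²_Packaging design = ((20−10)/6)² = 2.778
te_Regulatory filing = (2 + 4·5 + 14)/6 = 36/6 = 6; σ²_Regulatory filing = ((14−2)/6)² = 4.000
te_Marketing collateral = (5 + 4·8 + 11)/6 = 48/6 = 8; σ²_Marketing collateral = ((11−5)/6)² = 1.000

Forward pass:
ES_Supplier sourcing = 0; EF_Supplier sourcing = 10
ES_Pilot run = 0; EF_Pilot run = 8
ES_QA = 10; EF_QA = 10+3 = 13
ES_Packaging design = max(EF_Pilot run=8, EF_QA=13) = 13; EF_Packaging design = 13+13 = 26
ES_Regulatory filing = 10; EF_Regulatory filing = 10+6 = 16
ES_Marketing collateral = max(EF_Packaging design=26, EF_Regulatory filing=16) = 26; EF_Marketing collateral = 26+8 = 34
Expected project duration μ = 34 days. Critical path: Supplier sourcing → QA → Packaging design → Marketing collateral.

Variance along critical path = 7.111 + 0.111 + 2.778 + 1.000 = 11.000; σ = 3.317 days.
D = μ + z·σ = 34 + 1.036·3.317 = 37.4 days

37.4 days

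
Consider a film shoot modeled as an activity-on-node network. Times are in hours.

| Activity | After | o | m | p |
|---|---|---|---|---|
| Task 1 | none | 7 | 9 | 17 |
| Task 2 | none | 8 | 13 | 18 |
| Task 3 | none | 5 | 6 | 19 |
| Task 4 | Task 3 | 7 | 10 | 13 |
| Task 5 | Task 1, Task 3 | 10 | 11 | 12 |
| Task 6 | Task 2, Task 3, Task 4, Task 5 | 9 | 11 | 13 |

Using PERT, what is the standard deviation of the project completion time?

1.83 hours

te_Task 1 = (7 + 4·9 + 17)/6 = 60/6 = 10; σ²_Task 1 = ((17−7)/6)² = 2.778
te_Task 2 = (8 + 4·13 + 18)/6 = 78/6 = 13; σ²_Task 2 = ((18−8)/6)² = 2.778
te_Task 3 = (5 + 4·6 + 19)/6 = 48/6 = 8; σ²_Task 3 = ((19−5)/6)² = 5.444
te_Task 4 = (7 + 4·10 + 13)/6 = 60/6 = 10; σ²_Task 4 = ((13−7)/6)² = 1.000
te_Task 5 = (10 + 4·11 + 12)/6 = 66/6 = 11; σ²_Task 5 = ((12−10)/6)² = 0.111
te_Task 6 = (9 + 4·11 + 13)/6 = 66/6 = 11; σ²_Task 6 = ((13−9)/6)² = 0.444

Forward pass:
ES_Task 1 = 0; EF_Task 1 = 10
ES_Task 2 = 0; EF_Task 2 = 13
ES_Task 3 = 0; EF_Task 3 = 8
ES_Task 4 = 8; EF_Task 4 = 8+10 = 18
ES_Task 5 = max(EF_Task 1=10, EF_Task 3=8) = 10; EF_Task 5 = 10+11 = 21
ES_Task 6 = max(EF_Task 2=13, EF_Task 3=8, EF_Task 4=18, EF_Task 5=21) = 21; EF_Task 6 = 21+11 = 32
Expected project duration μ = 32 hours. Critical path: Task 1 → Task 5 → Task 6.

Variance along critical path = 2.778 + 0.111 + 0.444 = 3.333
σ = √3.333 = 1.826 hours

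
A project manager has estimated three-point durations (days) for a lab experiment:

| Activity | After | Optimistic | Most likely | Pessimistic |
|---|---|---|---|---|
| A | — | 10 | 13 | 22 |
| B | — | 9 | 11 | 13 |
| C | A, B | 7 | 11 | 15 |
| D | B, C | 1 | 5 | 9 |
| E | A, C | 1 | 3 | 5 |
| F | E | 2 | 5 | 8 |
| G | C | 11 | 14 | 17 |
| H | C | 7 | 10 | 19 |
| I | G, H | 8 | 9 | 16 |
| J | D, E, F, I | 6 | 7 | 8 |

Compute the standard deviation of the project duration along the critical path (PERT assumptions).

2.94 days

te_A = (10 + 4·13 + 22)/6 = 84/6 = 14; σ²_A = ((22−10)/6)² = 4.000
te_B = (9 + 4·11 + 13)/6 = 66/6 = 11; σ²_B = ((13−9)/6)² = 0.444
te_C = (7 + 4·11 + 15)/6 = 66/6 = 11; σ²_C = ((15−7)/6)² = 1.778
te_D = (1 + 4·5 + 9)/6 = 30/6 = 5; σ²_D = ((9−1)/6)² = 1.778
te_E = (1 + 4·3 + 5)/6 = 18/6 = 3; σ²_E = ((5−1)/6)² = 0.444
te_F = (2 + 4·5 + 8)/6 = 30/6 = 5; σ²_F = ((8−2)/6)² = 1.000
te_G = (11 + 4·14 + 17)/6 = 84/6 = 14; σ²_G = ((17−11)/6)² = 1.000
te_H = (7 + 4·10 + 19)/6 = 66/6 = 11; σ²_H = ((19−7)/6)² = 4.000
te_I = (8 + 4·9 + 16)/6 = 60/6 = 10; σ²_I = ((16−8)/6)² = 1.778
te_J = (6 + 4·7 + 8)/6 = 42/6 = 7; σ²_J = ((8−6)/6)² = 0.111

Forward pass:
ES_A = 0; EF_A = 14
ES_B = 0; EF_B = 11
ES_C = max(EF_A=14, EF_B=11) = 14; EF_C = 14+11 = 25
ES_D = max(EF_B=11, EF_C=25) = 25; EF_D = 25+5 = 30
ES_E = max(EF_A=14, EF_C=25) = 25; EF_E = 25+3 = 28
ES_F = 28; EF_F = 28+5 = 33
ES_G = 25; EF_G = 25+14 = 39
ES_H = 25; EF_H = 25+11 = 36
ES_I = max(EF_G=39, EF_H=36) = 39; EF_I = 39+10 = 49
ES_J = max(EF_D=30, EF_E=28, EF_F=33, EF_I=49) = 49; EF_J = 49+7 = 56
Expected project duration μ = 56 days. Critical path: A → C → G → I → J.

Variance along critical path = 4.000 + 1.778 + 1.000 + 1.778 + 0.111 = 8.667
σ = √8.667 = 2.944 days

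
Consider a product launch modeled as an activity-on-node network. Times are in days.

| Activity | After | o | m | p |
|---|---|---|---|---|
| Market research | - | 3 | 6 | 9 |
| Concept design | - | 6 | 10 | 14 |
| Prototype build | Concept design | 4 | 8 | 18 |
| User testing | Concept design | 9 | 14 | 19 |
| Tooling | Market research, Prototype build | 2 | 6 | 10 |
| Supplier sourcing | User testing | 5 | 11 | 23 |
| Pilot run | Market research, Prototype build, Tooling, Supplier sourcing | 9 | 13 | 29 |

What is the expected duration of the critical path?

51 days

te_Market research = (3 + 4·6 + 9)/6 = 36/6 = 6
te_Concept design = (6 + 4·10 + 14)/6 = 60/6 = 10
te_Prototype build = (4 + 4·8 + 18)/6 = 54/6 = 9
te_User testing = (9 + 4·14 + 19)/6 = 84/6 = 14
te_Tooling = (2 + 4·6 + 10)/6 = 36/6 = 6
te_Supplier sourcing = (5 + 4·11 + 23)/6 = 72/6 = 12
te_Pilot run = (9 + 4·13 + 29)/6 = 90/6 = 15

Forward pass:
ES_Market research = 0; EF_Market research = 6
ES_Concept design = 0; EF_Concept design = 10
ES_Prototype build = 10; EF_Prototype build = 10+9 = 19
ES_User testing = 10; EF_User testing = 10+14 = 24
ES_Tooling = max(EF_Market research=6, EF_Prototype build=19) = 19; EF_Tooling = 19+6 = 25
ES_Supplier sourcing = 24; EF_Supplier sourcing = 24+12 = 36
ES_Pilot run = max(EF_Market research=6, EF_Prototype build=19, EF_Tooling=25, EF_Supplier sourcing=36) = 36; EF_Pilot run = 36+15 = 51
Expected project duration μ = 51 days. Critical path: Concept design → User testing → Supplier sourcing → Pilot run.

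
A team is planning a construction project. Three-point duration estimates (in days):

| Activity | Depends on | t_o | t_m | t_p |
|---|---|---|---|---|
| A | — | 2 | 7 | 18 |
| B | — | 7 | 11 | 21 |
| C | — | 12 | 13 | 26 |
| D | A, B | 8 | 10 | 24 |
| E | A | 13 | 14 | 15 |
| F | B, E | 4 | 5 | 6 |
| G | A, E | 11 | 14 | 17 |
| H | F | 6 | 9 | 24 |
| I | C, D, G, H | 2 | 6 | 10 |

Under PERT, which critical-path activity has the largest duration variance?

H

te_A = (2 + 4·7 + 18)/6 = 48/6 = 8; σ²_A = ((18−2)/6)² = 7.111
te_B = (7 + 4·11 + 21)/6 = 72/6 = 12; σ²_B = ((21−7)/6)² = 5.444
te_C = (12 + 4·13 + 26)/6 = 90/6 = 15; σ²_C = ((26−12)/6)² = 5.444
te_D = (8 + 4·10 + 24)/6 = 72/6 = 12; σ²_D = ((24−8)/6)² = 7.111
te_E = (13 + 4·14 + 15)/6 = 84/6 = 14; σ²_E = ((15−13)/6)² = 0.111
te_F = (4 + 4·5 + 6)/6 = 30/6 = 5; σ²_F = ((6−4)/6)² = 0.111
te_G = (11 + 4·14 + 17)/6 = 84/6 = 14; σ²_G = ((17−11)/6)² = 1.000
te_H = (6 + 4·9 + 24)/6 = 66/6 = 11; σ²_H = ((24−6)/6)² = 9.000
te_I = (2 + 4·6 + 10)/6 = 36/6 = 6; σ²_I = ((10−2)/6)² = 1.778

Forward pass:
ES_A = 0; EF_A = 8
ES_B = 0; EF_B = 12
ES_C = 0; EF_C = 15
ES_D = max(EF_A=8, EF_B=12) = 12; EF_D = 12+12 = 24
ES_E = 8; EF_E = 8+14 = 22
ES_F = max(EF_B=12, EF_E=22) = 22; EF_F = 22+5 = 27
ES_G = max(EF_A=8, EF_E=22) = 22; EF_G = 22+14 = 36
ES_H = 27; EF_H = 27+11 = 38
ES_I = max(EF_C=15, EF_D=24, EF_G=36, EF_H=38) = 38; EF_I = 38+6 = 44
Expected project duration μ = 44 days. Critical path: A → E → F → H → I.

Variances on critical path: σ²_A=7.111, σ²_E=0.111, σ²_F=0.111, σ²_H=9.000, σ²_I=1.778.
Largest is σ²_H = 9.000.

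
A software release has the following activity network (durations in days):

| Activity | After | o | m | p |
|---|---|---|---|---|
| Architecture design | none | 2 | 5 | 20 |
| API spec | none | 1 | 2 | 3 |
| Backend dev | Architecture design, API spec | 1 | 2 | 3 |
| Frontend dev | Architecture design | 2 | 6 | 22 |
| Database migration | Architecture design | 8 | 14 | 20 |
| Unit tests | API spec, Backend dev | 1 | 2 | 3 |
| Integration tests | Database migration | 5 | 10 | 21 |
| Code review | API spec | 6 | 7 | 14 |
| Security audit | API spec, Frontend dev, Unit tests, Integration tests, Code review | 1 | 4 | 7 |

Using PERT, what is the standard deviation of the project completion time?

te_Architecture design = (2 + 4·5 + 20)/6 = 42/6 = 7; σ²_Architecture design = ((20−2)/6)² = 9.000
te_API spec = (1 + 4·2 + 3)/6 = 12/6 = 2; σ²_API spec = ((3−1)/6)² = 0.111
te_Backend dev = (1 + 4·2 + 3)/6 = 12/6 = 2; σ²_Backend dev = ((3−1)/6)² = 0.111
te_Frontend dev = (2 + 4·6 + 22)/6 = 48/6 = 8; σ²_Frontend dev = ((22−2)/6)² = 11.111
te_Database migration = (8 + 4·14 + 20)/6 = 84/6 = 14; σ²_Database migration = ((20−8)/6)² = 4.000
te_Unit tests = (1 + 4·2 + 3)/6 = 12/6 = 2; σ²_Unit tests = ((3−1)/6)² = 0.111
te_Integration tests = (5 + 4·10 + 21)/6 = 66/6 = 11; σ²_Integration tests = ((21−5)/6)² = 7.111
te_Code review = (6 + 4·7 + 14)/6 = 48/6 = 8; σ²_Code review = ((14−6)/6)² = 1.778
te_Security audit = (1 + 4·4 + 7)/6 = 24/6 = 4; σ²_Security audit = ((7−1)/6)² = 1.000

Forward pass:
ES_Architecture design = 0; EF_Architecture design = 7
ES_API spec = 0; EF_API spec = 2
ES_Backend dev = max(EF_Architecture design=7, EF_API spec=2) = 7; EF_Backend dev = 7+2 = 9
ES_Frontend dev = 7; EF_Frontend dev = 7+8 = 15
ES_Database migration = 7; EF_Database migration = 7+14 = 21
ES_Unit tests = max(EF_API spec=2, EF_Backend dev=9) = 9; EF_Unit tests = 9+2 = 11
ES_Integration tests = 21; EF_Integration tests = 21+11 = 32
ES_Code review = 2; EF_Code review = 2+8 = 10
ES_Security audit = max(EF_API spec=2, EF_Frontend dev=15, EF_Unit tests=11, EF_Integration tests=32, EF_Code review=10) = 32; EF_Security audit = 32+4 = 36
Expected project duration μ = 36 days. Critical path: Architecture design → Database migration → Integration tests → Security audit.

Variance along critical path = 9.000 + 4.000 + 7.111 + 1.000 = 21.111
σ = √21.111 = 4.595 days

4.59 days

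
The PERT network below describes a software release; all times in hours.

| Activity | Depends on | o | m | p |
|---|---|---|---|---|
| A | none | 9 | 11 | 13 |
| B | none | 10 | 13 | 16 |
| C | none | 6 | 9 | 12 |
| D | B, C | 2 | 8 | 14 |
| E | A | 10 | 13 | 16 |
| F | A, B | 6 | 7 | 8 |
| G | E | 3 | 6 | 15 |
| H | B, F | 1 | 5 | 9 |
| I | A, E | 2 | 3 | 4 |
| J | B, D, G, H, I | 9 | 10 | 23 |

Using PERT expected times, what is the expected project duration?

te_A = (9 + 4·11 + 13)/6 = 66/6 = 11
te_B = (10 + 4·13 + 16)/6 = 78/6 = 13
te_C = (6 + 4·9 + 12)/6 = 54/6 = 9
te_D = (2 + 4·8 + 14)/6 = 48/6 = 8
te_E = (10 + 4·13 + 16)/6 = 78/6 = 13
te_F = (6 + 4·7 + 8)/6 = 42/6 = 7
te_G = (3 + 4·6 + 15)/6 = 42/6 = 7
te_H = (1 + 4·5 + 9)/6 = 30/6 = 5
te_I = (2 + 4·3 + 4)/6 = 18/6 = 3
te_J = (9 + 4·10 + 23)/6 = 72/6 = 12

Forward pass:
ES_A = 0; EF_A = 11
ES_B = 0; EF_B = 13
ES_C = 0; EF_C = 9
ES_D = max(EF_B=13, EF_C=9) = 13; EF_D = 13+8 = 21
ES_E = 11; EF_E = 11+13 = 24
ES_F = max(EF_A=11, EF_B=13) = 13; EF_F = 13+7 = 20
ES_G = 24; EF_G = 24+7 = 31
ES_H = max(EF_B=13, EF_F=20) = 20; EF_H = 20+5 = 25
ES_I = max(EF_A=11, EF_E=24) = 24; EF_I = 24+3 = 27
ES_J = max(EF_B=13, EF_D=21, EF_G=31, EF_H=25, EF_I=27) = 31; EF_J = 31+12 = 43
Expected project duration μ = 43 hours. Critical path: A → E → G → J.

43 hours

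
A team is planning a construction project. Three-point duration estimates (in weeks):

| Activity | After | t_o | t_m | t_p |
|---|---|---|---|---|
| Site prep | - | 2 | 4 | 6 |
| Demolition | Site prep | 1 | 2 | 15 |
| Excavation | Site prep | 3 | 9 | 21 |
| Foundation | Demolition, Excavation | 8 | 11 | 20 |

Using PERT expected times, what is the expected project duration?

26 weeks

te_Site prep = (2 + 4·4 + 6)/6 = 24/6 = 4
te_Demolition = (1 + 4·2 + 15)/6 = 24/6 = 4
te_Excavation = (3 + 4·9 + 21)/6 = 60/6 = 10
te_Foundation = (8 + 4·11 + 20)/6 = 72/6 = 12

Forward pass:
ES_Site prep = 0; EF_Site prep = 4
ES_Demolition = 4; EF_Demolition = 4+4 = 8
ES_Excavation = 4; EF_Excavation = 4+10 = 14
ES_Foundation = max(EF_Demolition=8, EF_Excavation=14) = 14; EF_Foundation = 14+12 = 26
Expected project duration μ = 26 weeks. Critical path: Site prep → Excavation → Foundation.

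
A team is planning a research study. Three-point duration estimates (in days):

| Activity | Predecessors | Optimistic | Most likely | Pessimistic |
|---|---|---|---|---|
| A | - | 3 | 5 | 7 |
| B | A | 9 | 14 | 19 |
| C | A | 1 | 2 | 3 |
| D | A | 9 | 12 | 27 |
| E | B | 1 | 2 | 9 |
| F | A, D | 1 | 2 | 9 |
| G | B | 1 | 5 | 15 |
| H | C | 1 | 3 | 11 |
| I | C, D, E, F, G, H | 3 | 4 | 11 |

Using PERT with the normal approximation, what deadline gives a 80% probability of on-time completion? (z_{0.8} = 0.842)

32.7 days

te_A = (3 + 4·5 + 7)/6 = 30/6 = 5; σ²_A = ((7−3)/6)² = 0.444
te_B = (9 + 4·14 + 19)/6 = 84/6 = 14; σ²_B = ((19−9)/6)² = 2.778
te_C = (1 + 4·2 + 3)/6 = 12/6 = 2; σ²_C = ((3−1)/6)² = 0.111
te_D = (9 + 4·12 + 27)/6 = 84/6 = 14; σ²_D = ((27−9)/6)² = 9.000
te_E = (1 + 4·2 + 9)/6 = 18/6 = 3; σ²_E = ((9−1)/6)² = 1.778
te_F = (1 + 4·2 + 9)/6 = 18/6 = 3; σ²_F = ((9−1)/6)² = 1.778
te_G = (1 + 4·5 + 15)/6 = 36/6 = 6; σ²_G = ((15−1)/6)² = 5.444
te_H = (1 + 4·3 + 11)/6 = 24/6 = 4; σ²_H = ((11−1)/6)² = 2.778
te_I = (3 + 4·4 + 11)/6 = 30/6 = 5; σ²_I = ((11−3)/6)² = 1.778

Forward pass:
ES_A = 0; EF_A = 5
ES_B = 5; EF_B = 5+14 = 19
ES_C = 5; EF_C = 5+2 = 7
ES_D = 5; EF_D = 5+14 = 19
ES_E = 19; EF_E = 19+3 = 22
ES_F = max(EF_A=5, EF_D=19) = 19; EF_F = 19+3 = 22
ES_G = 19; EF_G = 19+6 = 25
ES_H = 7; EF_H = 7+4 = 11
ES_I = max(EF_C=7, EF_D=19, EF_E=22, EF_F=22, EF_G=25, EF_H=11) = 25; EF_I = 25+5 = 30
Expected project duration μ = 30 days. Critical path: A → B → G → I.

Variance along critical path = 0.444 + 2.778 + 5.444 + 1.778 = 10.444; σ = 3.232 days.
D = μ + z·σ = 30 + 0.842·3.232 = 32.7 days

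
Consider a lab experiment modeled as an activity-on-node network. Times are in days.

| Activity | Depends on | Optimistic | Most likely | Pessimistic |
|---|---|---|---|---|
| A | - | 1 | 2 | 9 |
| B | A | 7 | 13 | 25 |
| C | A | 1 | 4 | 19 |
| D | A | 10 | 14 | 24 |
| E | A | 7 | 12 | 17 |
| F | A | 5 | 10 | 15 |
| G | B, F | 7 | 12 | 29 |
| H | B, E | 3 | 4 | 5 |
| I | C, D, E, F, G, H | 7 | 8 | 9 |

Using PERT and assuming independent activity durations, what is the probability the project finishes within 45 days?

te_A = (1 + 4·2 + 9)/6 = 18/6 = 3; σ²_A = ((9−1)/6)² = 1.778
te_B = (7 + 4·13 + 25)/6 = 84/6 = 14; σ²_B = ((25−7)/6)² = 9.000
te_C = (1 + 4·4 + 19)/6 = 36/6 = 6; σ²_C = ((19−1)/6)² = 9.000
te_D = (10 + 4·14 + 24)/6 = 90/6 = 15; σ²_D = ((24−10)/6)² = 5.444
te_E = (7 + 4·12 + 17)/6 = 72/6 = 12; σ²_E = ((17−7)/6)² = 2.778
te_F = (5 + 4·10 + 15)/6 = 60/6 = 10; σ²_F = ((15−5)/6)² = 2.778
te_G = (7 + 4·12 + 29)/6 = 84/6 = 14; σ²_G = ((29−7)/6)² = 13.444
te_H = (3 + 4·4 + 5)/6 = 24/6 = 4; σ²_H = ((5−3)/6)² = 0.111
te_I = (7 + 4·8 + 9)/6 = 48/6 = 8; σ²_I = ((9−7)/6)² = 0.111

Forward pass:
ES_A = 0; EF_A = 3
ES_B = 3; EF_B = 3+14 = 17
ES_C = 3; EF_C = 3+6 = 9
ES_D = 3; EF_D = 3+15 = 18
ES_E = 3; EF_E = 3+12 = 15
ES_F = 3; EF_F = 3+10 = 13
ES_G = max(EF_B=17, EF_F=13) = 17; EF_G = 17+14 = 31
ES_H = max(EF_B=17, EF_E=15) = 17; EF_H = 17+4 = 21
ES_I = max(EF_C=9, EF_D=18, EF_E=15, EF_F=13, EF_G=31, EF_H=21) = 31; EF_I = 31+8 = 39
Expected project duration μ = 39 days. Critical path: A → B → G → I.

Variance along critical path = 1.778 + 9.000 + 13.444 + 0.111 = 24.333; σ = √24.333 = 4.933 days.
Z = (45 − 39) / 4.933 = 1.216
P(T ≤ 45) = Φ(1.216) ≈ 0.888

0.888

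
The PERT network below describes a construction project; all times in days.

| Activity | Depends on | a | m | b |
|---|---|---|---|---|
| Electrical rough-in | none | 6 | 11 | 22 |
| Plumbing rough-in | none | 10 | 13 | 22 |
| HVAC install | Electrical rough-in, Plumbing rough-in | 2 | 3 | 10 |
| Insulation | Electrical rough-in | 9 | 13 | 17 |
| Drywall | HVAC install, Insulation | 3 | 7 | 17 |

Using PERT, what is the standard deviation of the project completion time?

3.79 days

te_Electrical rough-in = (6 + 4·11 + 22)/6 = 72/6 = 12; σ²_Electrical rough-in = ((22−6)/6)² = 7.111
te_Plumbing rough-in = (10 + 4·13 + 22)/6 = 84/6 = 14; σ²_Plumbing rough-in = ((22−10)/6)² = 4.000
te_HVAC install = (2 + 4·3 + 10)/6 = 24/6 = 4; σ²_HVAC install = ((10−2)/6)² = 1.778
te_Insulation = (9 + 4·13 + 17)/6 = 78/6 = 13; σ²_Insulation = ((17−9)/6)² = 1.778
te_Drywall = (3 + 4·7 + 17)/6 = 48/6 = 8; σ²_Drywall = ((17−3)/6)² = 5.444

Forward pass:
ES_Electrical rough-in = 0; EF_Electrical rough-in = 12
ES_Plumbing rough-in = 0; EF_Plumbing rough-in = 14
ES_HVAC install = max(EF_Electrical rough-in=12, EF_Plumbing rough-in=14) = 14; EF_HVAC install = 14+4 = 18
ES_Insulation = 12; EF_Insulation = 12+13 = 25
ES_Drywall = max(EF_HVAC install=18, EF_Insulation=25) = 25; EF_Drywall = 25+8 = 33
Expected project duration μ = 33 days. Critical path: Electrical rough-in → Insulation → Drywall.

Variance along critical path = 7.111 + 1.778 + 5.444 = 14.333
σ = √14.333 = 3.786 days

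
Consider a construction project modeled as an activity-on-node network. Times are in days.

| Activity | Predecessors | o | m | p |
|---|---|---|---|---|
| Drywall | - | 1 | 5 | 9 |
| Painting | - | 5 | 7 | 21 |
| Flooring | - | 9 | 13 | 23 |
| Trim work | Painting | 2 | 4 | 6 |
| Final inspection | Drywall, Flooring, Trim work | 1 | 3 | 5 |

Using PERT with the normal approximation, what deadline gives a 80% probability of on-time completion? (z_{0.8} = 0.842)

te_Drywall = (1 + 4·5 + 9)/6 = 30/6 = 5; σ²_Drywall = ((9−1)/6)² = 1.778
te_Painting = (5 + 4·7 + 21)/6 = 54/6 = 9; σ²_Painting = ((21−5)/6)² = 7.111
te_Flooring = (9 + 4·13 + 23)/6 = 84/6 = 14; σ²_Flooring = ((23−9)/6)² = 5.444
te_Trim work = (2 + 4·4 + 6)/6 = 24/6 = 4; σ²_Trim work = ((6−2)/6)² = 0.444
te_Final inspection = (1 + 4·3 + 5)/6 = 18/6 = 3; σ²_Final inspection = ((5−1)/6)² = 0.444

Forward pass:
ES_Drywall = 0; EF_Drywall = 5
ES_Painting = 0; EF_Painting = 9
ES_Flooring = 0; EF_Flooring = 14
ES_Trim work = 9; EF_Trim work = 9+4 = 13
ES_Final inspection = max(EF_Drywall=5, EF_Flooring=14, EF_Trim work=13) = 14; EF_Final inspection = 14+3 = 17
Expected project duration μ = 17 days. Critical path: Flooring → Final inspection.

Variance along critical path = 5.444 + 0.444 = 5.889; σ = 2.427 days.
D = μ + z·σ = 17 + 0.842·2.427 = 19.0 days

19.0 days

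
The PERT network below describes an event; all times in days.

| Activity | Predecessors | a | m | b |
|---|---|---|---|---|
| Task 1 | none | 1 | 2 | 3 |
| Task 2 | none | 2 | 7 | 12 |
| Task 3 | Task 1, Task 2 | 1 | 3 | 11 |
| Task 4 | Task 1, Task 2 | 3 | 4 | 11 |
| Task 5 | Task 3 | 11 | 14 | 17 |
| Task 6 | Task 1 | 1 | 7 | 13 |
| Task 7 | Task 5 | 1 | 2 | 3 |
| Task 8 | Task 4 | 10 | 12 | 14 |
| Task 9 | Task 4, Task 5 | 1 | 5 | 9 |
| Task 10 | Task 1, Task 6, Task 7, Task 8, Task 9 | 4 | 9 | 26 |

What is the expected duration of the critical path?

41 days

te_Task 1 = (1 + 4·2 + 3)/6 = 12/6 = 2
te_Task 2 = (2 + 4·7 + 12)/6 = 42/6 = 7
te_Task 3 = (1 + 4·3 + 11)/6 = 24/6 = 4
te_Task 4 = (3 + 4·4 + 11)/6 = 30/6 = 5
te_Task 5 = (11 + 4·14 + 17)/6 = 84/6 = 14
te_Task 6 = (1 + 4·7 + 13)/6 = 42/6 = 7
te_Task 7 = (1 + 4·2 + 3)/6 = 12/6 = 2
te_Task 8 = (10 + 4·12 + 14)/6 = 72/6 = 12
te_Task 9 = (1 + 4·5 + 9)/6 = 30/6 = 5
te_Task 10 = (4 + 4·9 + 26)/6 = 66/6 = 11

Forward pass:
ES_Task 1 = 0; EF_Task 1 = 2
ES_Task 2 = 0; EF_Task 2 = 7
ES_Task 3 = max(EF_Task 1=2, EF_Task 2=7) = 7; EF_Task 3 = 7+4 = 11
ES_Task 4 = max(EF_Task 1=2, EF_Task 2=7) = 7; EF_Task 4 = 7+5 = 12
ES_Task 5 = 11; EF_Task 5 = 11+14 = 25
ES_Task 6 = 2; EF_Task 6 = 2+7 = 9
ES_Task 7 = 25; EF_Task 7 = 25+2 = 27
ES_Task 8 = 12; EF_Task 8 = 12+12 = 24
ES_Task 9 = max(EF_Task 4=12, EF_Task 5=25) = 25; EF_Task 9 = 25+5 = 30
ES_Task 10 = max(EF_Task 1=2, EF_Task 6=9, EF_Task 7=27, EF_Task 8=24, EF_Task 9=30) = 30; EF_Task 10 = 30+11 = 41
Expected project duration μ = 41 days. Critical path: Task 2 → Task 3 → Task 5 → Task 9 → Task 10.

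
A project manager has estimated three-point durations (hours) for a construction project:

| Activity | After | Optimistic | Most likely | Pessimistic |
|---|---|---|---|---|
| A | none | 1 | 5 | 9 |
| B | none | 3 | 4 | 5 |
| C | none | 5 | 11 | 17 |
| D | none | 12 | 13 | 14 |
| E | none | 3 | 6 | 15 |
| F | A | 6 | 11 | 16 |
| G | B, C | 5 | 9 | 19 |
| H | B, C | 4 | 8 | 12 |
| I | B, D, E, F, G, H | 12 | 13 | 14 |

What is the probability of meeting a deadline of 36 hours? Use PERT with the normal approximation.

te_A = (1 + 4·5 + 9)/6 = 30/6 = 5; σ²_A = ((9−1)/6)² = 1.778
te_B = (3 + 4·4 + 5)/6 = 24/6 = 4; σ²_B = ((5−3)/6)² = 0.111
te_C = (5 + 4·11 + 17)/6 = 66/6 = 11; σ²_C = ((17−5)/6)² = 4.000
te_D = (12 + 4·13 + 14)/6 = 78/6 = 13; σ²_D = ((14−12)/6)² = 0.111
te_E = (3 + 4·6 + 15)/6 = 42/6 = 7; σ²_E = ((15−3)/6)² = 4.000
te_F = (6 + 4·11 + 16)/6 = 66/6 = 11; σ²_F = ((16−6)/6)² = 2.778
te_G = (5 + 4·9 + 19)/6 = 60/6 = 10; σ²_G = ((19−5)/6)² = 5.444
te_H = (4 + 4·8 + 12)/6 = 48/6 = 8; σ²_H = ((12−4)/6)² = 1.778
te_I = (12 + 4·13 + 14)/6 = 78/6 = 13; σ²_I = ((14−12)/6)² = 0.111

Forward pass:
ES_A = 0; EF_A = 5
ES_B = 0; EF_B = 4
ES_C = 0; EF_C = 11
ES_D = 0; EF_D = 13
ES_E = 0; EF_E = 7
ES_F = 5; EF_F = 5+11 = 16
ES_G = max(EF_B=4, EF_C=11) = 11; EF_G = 11+10 = 21
ES_H = max(EF_B=4, EF_C=11) = 11; EF_H = 11+8 = 19
ES_I = max(EF_B=4, EF_D=13, EF_E=7, EF_F=16, EF_G=21, EF_H=19) = 21; EF_I = 21+13 = 34
Expected project duration μ = 34 hours. Critical path: C → G → I.

Variance along critical path = 4.000 + 5.444 + 0.111 = 9.556; σ = √9.556 = 3.091 hours.
Z = (36 − 34) / 3.091 = 0.647
P(T ≤ 36) = Φ(0.647) ≈ 0.741

0.741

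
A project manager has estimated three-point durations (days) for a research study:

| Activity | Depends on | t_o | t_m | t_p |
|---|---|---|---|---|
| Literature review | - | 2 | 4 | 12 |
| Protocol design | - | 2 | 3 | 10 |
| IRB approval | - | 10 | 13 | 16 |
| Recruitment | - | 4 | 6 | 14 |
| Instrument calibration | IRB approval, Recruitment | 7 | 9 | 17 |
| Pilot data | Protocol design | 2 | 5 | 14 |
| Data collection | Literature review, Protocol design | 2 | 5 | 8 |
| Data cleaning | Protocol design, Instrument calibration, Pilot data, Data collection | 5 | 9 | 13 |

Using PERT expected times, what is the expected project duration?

32 days

te_Literature review = (2 + 4·4 + 12)/6 = 30/6 = 5
te_Protocol design = (2 + 4·3 + 10)/6 = 24/6 = 4
te_IRB approval = (10 + 4·13 + 16)/6 = 78/6 = 13
te_Recruitment = (4 + 4·6 + 14)/6 = 42/6 = 7
te_Instrument calibration = (7 + 4·9 + 17)/6 = 60/6 = 10
te_Pilot data = (2 + 4·5 + 14)/6 = 36/6 = 6
te_Data collection = (2 + 4·5 + 8)/6 = 30/6 = 5
te_Data cleaning = (5 + 4·9 + 13)/6 = 54/6 = 9

Forward pass:
ES_Literature review = 0; EF_Literature review = 5
ES_Protocol design = 0; EF_Protocol design = 4
ES_IRB approval = 0; EF_IRB approval = 13
ES_Recruitment = 0; EF_Recruitment = 7
ES_Instrument calibration = max(EF_IRB approval=13, EF_Recruitment=7) = 13; EF_Instrument calibration = 13+10 = 23
ES_Pilot data = 4; EF_Pilot data = 4+6 = 10
ES_Data collection = max(EF_Literature review=5, EF_Protocol design=4) = 5; EF_Data collection = 5+5 = 10
ES_Data cleaning = max(EF_Protocol design=4, EF_Instrument calibration=23, EF_Pilot data=10, EF_Data collection=10) = 23; EF_Data cleaning = 23+9 = 32
Expected project duration μ = 32 days. Critical path: IRB approval → Instrument calibration → Data cleaning.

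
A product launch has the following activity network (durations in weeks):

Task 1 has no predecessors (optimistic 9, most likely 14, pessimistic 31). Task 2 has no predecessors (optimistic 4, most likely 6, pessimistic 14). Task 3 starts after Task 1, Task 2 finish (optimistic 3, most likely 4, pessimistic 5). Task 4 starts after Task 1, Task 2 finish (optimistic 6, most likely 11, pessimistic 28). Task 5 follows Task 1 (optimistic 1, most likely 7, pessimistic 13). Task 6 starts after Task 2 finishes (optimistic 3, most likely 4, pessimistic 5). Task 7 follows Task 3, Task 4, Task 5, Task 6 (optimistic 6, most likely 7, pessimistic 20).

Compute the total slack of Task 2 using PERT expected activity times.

9 weeks

te_Task 1 = (9 + 4·14 + 31)/6 = 96/6 = 16
te_Task 2 = (4 + 4·6 + 14)/6 = 42/6 = 7
te_Task 3 = (3 + 4·4 + 5)/6 = 24/6 = 4
te_Task 4 = (6 + 4·11 + 28)/6 = 78/6 = 13
te_Task 5 = (1 + 4·7 + 13)/6 = 42/6 = 7
te_Task 6 = (3 + 4·4 + 5)/6 = 24/6 = 4
te_Task 7 = (6 + 4·7 + 20)/6 = 54/6 = 9

Forward pass:
ES_Task 1 = 0; EF_Task 1 = 16
ES_Task 2 = 0; EF_Task 2 = 7
ES_Task 3 = max(EF_Task 1=16, EF_Task 2=7) = 16; EF_Task 3 = 16+4 = 20
ES_Task 4 = max(EF_Task 1=16, EF_Task 2=7) = 16; EF_Task 4 = 16+13 = 29
ES_Task 5 = 16; EF_Task 5 = 16+7 = 23
ES_Task 6 = 7; EF_Task 6 = 7+4 = 11
ES_Task 7 = max(EF_Task 3=20, EF_Task 4=29, EF_Task 5=23, EF_Task 6=11) = 29; EF_Task 7 = 29+9 = 38
Expected project duration μ = 38 weeks. Critical path: Task 1 → Task 4 → Task 7.

Backward pass:
LF_Task 7 = 38; LS_Task 7 = 38−9 = 29
LF_Task 6 = LS_Task 7 = 29; LS_Task 6 = 29−4 = 25
LF_Task 5 = LS_Task 7 = 29; LS_Task 5 = 29−7 = 22
LF_Task 4 = LS_Task 7 = 29; LS_Task 4 = 29−13 = 16
LF_Task 3 = LS_Task 7 = 29; LS_Task 3 = 29−4 = 25
LF_Task 2 = min(LS_Task 3=25, LS_Task 4=16, LS_Task 6=25) = 16; LS_Task 2 = 16−7 = 9
LF_Task 1 = min(LS_Task 3=25, LS_Task 4=16, LS_Task 5=22) = 16; LS_Task 1 = 16−16 = 0
Slack_Task 2 = LS_Task 2 − ES_Task 2 = 9 − 0 = 9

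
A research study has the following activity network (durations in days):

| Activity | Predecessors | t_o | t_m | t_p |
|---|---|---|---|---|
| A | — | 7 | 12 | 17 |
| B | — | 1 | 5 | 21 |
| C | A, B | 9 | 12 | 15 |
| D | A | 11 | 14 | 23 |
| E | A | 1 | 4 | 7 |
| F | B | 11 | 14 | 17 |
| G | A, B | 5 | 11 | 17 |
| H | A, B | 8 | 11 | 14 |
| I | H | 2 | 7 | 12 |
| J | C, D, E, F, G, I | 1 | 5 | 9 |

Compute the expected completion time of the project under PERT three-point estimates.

35 days

te_A = (7 + 4·12 + 17)/6 = 72/6 = 12
te_B = (1 + 4·5 + 21)/6 = 42/6 = 7
te_C = (9 + 4·12 + 15)/6 = 72/6 = 12
te_D = (11 + 4·14 + 23)/6 = 90/6 = 15
te_E = (1 + 4·4 + 7)/6 = 24/6 = 4
te_F = (11 + 4·14 + 17)/6 = 84/6 = 14
te_G = (5 + 4·11 + 17)/6 = 66/6 = 11
te_H = (8 + 4·11 + 14)/6 = 66/6 = 11
te_I = (2 + 4·7 + 12)/6 = 42/6 = 7
te_J = (1 + 4·5 + 9)/6 = 30/6 = 5

Forward pass:
ES_A = 0; EF_A = 12
ES_B = 0; EF_B = 7
ES_C = max(EF_A=12, EF_B=7) = 12; EF_C = 12+12 = 24
ES_D = 12; EF_D = 12+15 = 27
ES_E = 12; EF_E = 12+4 = 16
ES_F = 7; EF_F = 7+14 = 21
ES_G = max(EF_A=12, EF_B=7) = 12; EF_G = 12+11 = 23
ES_H = max(EF_A=12, EF_B=7) = 12; EF_H = 12+11 = 23
ES_I = 23; EF_I = 23+7 = 30
ES_J = max(EF_C=24, EF_D=27, EF_E=16, EF_F=21, EF_G=23, EF_I=30) = 30; EF_J = 30+5 = 35
Expected project duration μ = 35 days. Critical path: A → H → I → J.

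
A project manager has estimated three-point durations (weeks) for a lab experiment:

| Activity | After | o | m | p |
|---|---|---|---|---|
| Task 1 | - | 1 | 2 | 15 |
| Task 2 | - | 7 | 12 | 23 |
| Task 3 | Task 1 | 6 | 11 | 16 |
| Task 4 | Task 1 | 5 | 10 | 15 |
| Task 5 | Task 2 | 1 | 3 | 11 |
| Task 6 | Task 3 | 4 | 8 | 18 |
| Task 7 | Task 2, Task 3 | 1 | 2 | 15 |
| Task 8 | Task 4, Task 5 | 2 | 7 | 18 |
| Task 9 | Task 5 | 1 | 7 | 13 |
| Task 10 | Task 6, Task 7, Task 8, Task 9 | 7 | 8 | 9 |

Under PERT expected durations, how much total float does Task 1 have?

te_Task 1 = (1 + 4·2 + 15)/6 = 24/6 = 4
te_Task 2 = (7 + 4·12 + 23)/6 = 78/6 = 13
te_Task 3 = (6 + 4·11 + 16)/6 = 66/6 = 11
te_Task 4 = (5 + 4·10 + 15)/6 = 60/6 = 10
te_Task 5 = (1 + 4·3 + 11)/6 = 24/6 = 4
te_Task 6 = (4 + 4·8 + 18)/6 = 54/6 = 9
te_Task 7 = (1 + 4·2 + 15)/6 = 24/6 = 4
te_Task 8 = (2 + 4·7 + 18)/6 = 48/6 = 8
te_Task 9 = (1 + 4·7 + 13)/6 = 42/6 = 7
te_Task 10 = (7 + 4·8 + 9)/6 = 48/6 = 8

Forward pass:
ES_Task 1 = 0; EF_Task 1 = 4
ES_Task 2 = 0; EF_Task 2 = 13
ES_Task 3 = 4; EF_Task 3 = 4+11 = 15
ES_Task 4 = 4; EF_Task 4 = 4+10 = 14
ES_Task 5 = 13; EF_Task 5 = 13+4 = 17
ES_Task 6 = 15; EF_Task 6 = 15+9 = 24
ES_Task 7 = max(EF_Task 2=13, EF_Task 3=15) = 15; EF_Task 7 = 15+4 = 19
ES_Task 8 = max(EF_Task 4=14, EF_Task 5=17) = 17; EF_Task 8 = 17+8 = 25
ES_Task 9 = 17; EF_Task 9 = 17+7 = 24
ES_Task 10 = max(EF_Task 6=24, EF_Task 7=19, EF_Task 8=25, EF_Task 9=24) = 25; EF_Task 10 = 25+8 = 33
Expected project duration μ = 33 weeks. Critical path: Task 2 → Task 5 → Task 8 → Task 10.

Backward pass:
LF_Task 10 = 33; LS_Task 10 = 33−8 = 25
LF_Task 9 = LS_Task 10 = 25; LS_Task 9 = 25−7 = 18
LF_Task 8 = LS_Task 10 = 25; LS_Task 8 = 25−8 = 17
LF_Task 7 = LS_Task 10 = 25; LS_Task 7 = 25−4 = 21
LF_Task 6 = LS_Task 10 = 25; LS_Task 6 = 25−9 = 16
LF_Task 5 = min(LS_Task 8=17, LS_Task 9=18) = 17; LS_Task 5 = 17−4 = 13
LF_Task 4 = LS_Task 8 = 17; LS_Task 4 = 17−10 = 7
LF_Task 3 = min(LS_Task 6=16, LS_Task 7=21) = 16; LS_Task 3 = 16−11 = 5
LF_Task 2 = min(LS_Task 5=13, LS_Task 7=21) = 13; LS_Task 2 = 13−13 = 0
LF_Task 1 = min(LS_Task 3=5, LS_Task 4=7) = 5; LS_Task 1 = 5−4 = 1
Slack_Task 1 = LS_Task 1 − ES_Task 1 = 1 − 0 = 1

1 weeks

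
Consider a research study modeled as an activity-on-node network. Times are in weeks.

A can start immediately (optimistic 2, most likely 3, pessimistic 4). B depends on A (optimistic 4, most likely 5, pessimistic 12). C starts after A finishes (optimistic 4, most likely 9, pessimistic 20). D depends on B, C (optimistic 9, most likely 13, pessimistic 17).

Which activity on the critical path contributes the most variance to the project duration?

te_A = (2 + 4·3 + 4)/6 = 18/6 = 3; σ²_A = ((4−2)/6)² = 0.111
te_B = (4 + 4·5 + 12)/6 = 36/6 = 6; σ²_B = ((12−4)/6)² = 1.778
te_C = (4 + 4·9 + 20)/6 = 60/6 = 10; σ²_C = ((20−4)/6)² = 7.111
te_D = (9 + 4·13 + 17)/6 = 78/6 = 13; σ²_D = ((17−9)/6)² = 1.778

Forward pass:
ES_A = 0; EF_A = 3
ES_B = 3; EF_B = 3+6 = 9
ES_C = 3; EF_C = 3+10 = 13
ES_D = max(EF_B=9, EF_C=13) = 13; EF_D = 13+13 = 26
Expected project duration μ = 26 weeks. Critical path: A → C → D.

Variances on critical path: σ²_A=0.111, σ²_C=7.111, σ²_D=1.778.
Largest is σ²_C = 7.111.

C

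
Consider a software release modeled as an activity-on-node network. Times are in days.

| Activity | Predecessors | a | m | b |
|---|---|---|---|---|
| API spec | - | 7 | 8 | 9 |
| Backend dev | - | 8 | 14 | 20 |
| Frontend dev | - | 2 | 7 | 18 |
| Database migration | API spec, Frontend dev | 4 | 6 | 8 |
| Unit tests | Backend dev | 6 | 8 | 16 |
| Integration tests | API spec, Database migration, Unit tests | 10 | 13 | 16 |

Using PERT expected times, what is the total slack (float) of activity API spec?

9 days

te_API spec = (7 + 4·8 + 9)/6 = 48/6 = 8
te_Backend dev = (8 + 4·14 + 20)/6 = 84/6 = 14
te_Frontend dev = (2 + 4·7 + 18)/6 = 48/6 = 8
te_Database migration = (4 + 4·6 + 8)/6 = 36/6 = 6
te_Unit tests = (6 + 4·8 + 16)/6 = 54/6 = 9
te_Integration tests = (10 + 4·13 + 16)/6 = 78/6 = 13

Forward pass:
ES_API spec = 0; EF_API spec = 8
ES_Backend dev = 0; EF_Backend dev = 14
ES_Frontend dev = 0; EF_Frontend dev = 8
ES_Database migration = max(EF_API spec=8, EF_Frontend dev=8) = 8; EF_Database migration = 8+6 = 14
ES_Unit tests = 14; EF_Unit tests = 14+9 = 23
ES_Integration tests = max(EF_API spec=8, EF_Database migration=14, EF_Unit tests=23) = 23; EF_Integration tests = 23+13 = 36
Expected project duration μ = 36 days. Critical path: Backend dev → Unit tests → Integration tests.

Backward pass:
LF_Integration tests = 36; LS_Integration tests = 36−13 = 23
LF_Unit tests = LS_Integration tests = 23; LS_Unit tests = 23−9 = 14
LF_Database migration = LS_Integration tests = 23; LS_Database migration = 23−6 = 17
LF_Frontend dev = LS_Database migration = 17; LS_Frontend dev = 17−8 = 9
LF_Backend dev = LS_Unit tests = 14; LS_Backend dev = 14−14 = 0
LF_API spec = min(LS_Database migration=17, LS_Integration tests=23) = 17; LS_API spec = 17−8 = 9
Slack_API spec = LS_API spec − ES_API spec = 9 − 0 = 9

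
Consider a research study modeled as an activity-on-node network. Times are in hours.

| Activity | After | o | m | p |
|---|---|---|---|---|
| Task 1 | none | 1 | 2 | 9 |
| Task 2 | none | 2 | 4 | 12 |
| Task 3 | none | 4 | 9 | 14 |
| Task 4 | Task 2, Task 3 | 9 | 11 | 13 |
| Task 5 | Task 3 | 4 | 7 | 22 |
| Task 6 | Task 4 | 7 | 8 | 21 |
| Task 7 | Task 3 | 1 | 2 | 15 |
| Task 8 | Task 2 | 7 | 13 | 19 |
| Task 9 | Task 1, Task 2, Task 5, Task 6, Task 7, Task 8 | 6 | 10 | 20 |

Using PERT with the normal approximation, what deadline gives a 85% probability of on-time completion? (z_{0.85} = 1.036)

44.9 hours

te_Task 1 = (1 + 4·2 + 9)/6 = 18/6 = 3; σ²_Task 1 = ((9−1)/6)² = 1.778
te_Task 2 = (2 + 4·4 + 12)/6 = 30/6 = 5; σ²_Task 2 = ((12−2)/6)² = 2.778
te_Task 3 = (4 + 4·9 + 14)/6 = 54/6 = 9; σ²_Task 3 = ((14−4)/6)² = 2.778
te_Task 4 = (9 + 4·11 + 13)/6 = 66/6 = 11; σ²_Task 4 = ((13−9)/6)² = 0.444
te_Task 5 = (4 + 4·7 + 22)/6 = 54/6 = 9; σ²_Task 5 = ((22−4)/6)² = 9.000
te_Task 6 = (7 + 4·8 + 21)/6 = 60/6 = 10; σ²_Task 6 = ((21−7)/6)² = 5.444
te_Task 7 = (1 + 4·2 + 15)/6 = 24/6 = 4; σ²_Task 7 = ((15−1)/6)² = 5.444
te_Task 8 = (7 + 4·13 + 19)/6 = 78/6 = 13; σ²_Task 8 = ((19−7)/6)² = 4.000
te_Task 9 = (6 + 4·10 + 20)/6 = 66/6 = 11; σ²_Task 9 = ((20−6)/6)² = 5.444

Forward pass:
ES_Task 1 = 0; EF_Task 1 = 3
ES_Task 2 = 0; EF_Task 2 = 5
ES_Task 3 = 0; EF_Task 3 = 9
ES_Task 4 = max(EF_Task 2=5, EF_Task 3=9) = 9; EF_Task 4 = 9+11 = 20
ES_Task 5 = 9; EF_Task 5 = 9+9 = 18
ES_Task 6 = 20; EF_Task 6 = 20+10 = 30
ES_Task 7 = 9; EF_Task 7 = 9+4 = 13
ES_Task 8 = 5; EF_Task 8 = 5+13 = 18
ES_Task 9 = max(EF_Task 1=3, EF_Task 2=5, EF_Task 5=18, EF_Task 6=30, EF_Task 7=13, EF_Task 8=18) = 30; EF_Task 9 = 30+11 = 41
Expected project duration μ = 41 hours. Critical path: Task 3 → Task 4 → Task 6 → Task 9.

Variance along critical path = 2.778 + 0.444 + 5.444 + 5.444 = 14.111; σ = 3.756 hours.
D = μ + z·σ = 41 + 1.036·3.756 = 44.9 hours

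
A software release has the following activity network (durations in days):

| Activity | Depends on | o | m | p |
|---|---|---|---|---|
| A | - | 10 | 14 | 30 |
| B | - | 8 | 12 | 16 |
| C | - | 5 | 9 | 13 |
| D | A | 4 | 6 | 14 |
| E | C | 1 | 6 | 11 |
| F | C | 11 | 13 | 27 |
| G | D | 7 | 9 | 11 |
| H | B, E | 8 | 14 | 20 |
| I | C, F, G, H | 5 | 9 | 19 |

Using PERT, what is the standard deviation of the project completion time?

te_A = (10 + 4·14 + 30)/6 = 96/6 = 16; σ²_A = ((30−10)/6)² = 11.111
te_B = (8 + 4·12 + 16)/6 = 72/6 = 12; σ²_B = ((16−8)/6)² = 1.778
te_C = (5 + 4·9 + 13)/6 = 54/6 = 9; σ²_C = ((13−5)/6)² = 1.778
te_D = (4 + 4·6 + 14)/6 = 42/6 = 7; σ²_D = ((14−4)/6)² = 2.778
te_E = (1 + 4·6 + 11)/6 = 36/6 = 6; σ²_E = ((11−1)/6)² = 2.778
te_F = (11 + 4·13 + 27)/6 = 90/6 = 15; σ²_F = ((27−11)/6)² = 7.111
te_G = (7 + 4·9 + 11)/6 = 54/6 = 9; σ²_G = ((11−7)/6)² = 0.444
te_H = (8 + 4·14 + 20)/6 = 84/6 = 14; σ²_H = ((20−8)/6)² = 4.000
te_I = (5 + 4·9 + 19)/6 = 60/6 = 10; σ²_I = ((19−5)/6)² = 5.444

Forward pass:
ES_A = 0; EF_A = 16
ES_B = 0; EF_B = 12
ES_C = 0; EF_C = 9
ES_D = 16; EF_D = 16+7 = 23
ES_E = 9; EF_E = 9+6 = 15
ES_F = 9; EF_F = 9+15 = 24
ES_G = 23; EF_G = 23+9 = 32
ES_H = max(EF_B=12, EF_E=15) = 15; EF_H = 15+14 = 29
ES_I = max(EF_C=9, EF_F=24, EF_G=32, EF_H=29) = 32; EF_I = 32+10 = 42
Expected project duration μ = 42 days. Critical path: A → D → G → I.

Variance along critical path = 11.111 + 2.778 + 0.444 + 5.444 = 19.778
σ = √19.778 = 4.447 days

4.45 days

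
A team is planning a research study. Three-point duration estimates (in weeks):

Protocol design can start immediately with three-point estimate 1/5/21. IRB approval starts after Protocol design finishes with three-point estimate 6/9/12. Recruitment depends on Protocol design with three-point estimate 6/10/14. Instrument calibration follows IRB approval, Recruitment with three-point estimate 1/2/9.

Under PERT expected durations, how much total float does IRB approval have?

te_Protocol design = (1 + 4·5 + 21)/6 = 42/6 = 7
te_IRB approval = (6 + 4·9 + 12)/6 = 54/6 = 9
te_Recruitment = (6 + 4·10 + 14)/6 = 60/6 = 10
te_Instrument calibration = (1 + 4·2 + 9)/6 = 18/6 = 3

Forward pass:
ES_Protocol design = 0; EF_Protocol design = 7
ES_IRB approval = 7; EF_IRB approval = 7+9 = 16
ES_Recruitment = 7; EF_Recruitment = 7+10 = 17
ES_Instrument calibration = max(EF_IRB approval=16, EF_Recruitment=17) = 17; EF_Instrument calibration = 17+3 = 20
Expected project duration μ = 20 weeks. Critical path: Protocol design → Recruitment → Instrument calibration.

Backward pass:
LF_Instrument calibration = 20; LS_Instrument calibration = 20−3 = 17
LF_Recruitment = LS_Instrument calibration = 17; LS_Recruitment = 17−10 = 7
LF_IRB approval = LS_Instrument calibration = 17; LS_IRB approval = 17−9 = 8
LF_Protocol design = min(LS_IRB approval=8, LS_Recruitment=7) = 7; LS_Protocol design = 7−7 = 0
Slack_IRB approval = LS_IRB approval − ES_IRB approval = 8 − 7 = 1

1 weeks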